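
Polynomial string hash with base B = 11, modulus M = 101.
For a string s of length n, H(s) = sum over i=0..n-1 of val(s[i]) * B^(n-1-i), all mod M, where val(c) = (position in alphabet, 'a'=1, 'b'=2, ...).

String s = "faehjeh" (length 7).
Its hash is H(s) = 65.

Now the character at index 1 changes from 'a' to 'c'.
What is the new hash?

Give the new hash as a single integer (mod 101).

val('a') = 1, val('c') = 3
Position k = 1, exponent = n-1-k = 5
B^5 mod M = 11^5 mod 101 = 57
Delta = (3 - 1) * 57 mod 101 = 13
New hash = (65 + 13) mod 101 = 78

Answer: 78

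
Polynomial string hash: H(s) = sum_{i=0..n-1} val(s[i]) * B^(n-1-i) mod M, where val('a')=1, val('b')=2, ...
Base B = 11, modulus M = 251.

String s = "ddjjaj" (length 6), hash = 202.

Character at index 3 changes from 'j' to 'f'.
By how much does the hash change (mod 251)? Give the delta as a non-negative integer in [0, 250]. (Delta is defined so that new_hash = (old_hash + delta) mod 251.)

Answer: 18

Derivation:
Delta formula: (val(new) - val(old)) * B^(n-1-k) mod M
  val('f') - val('j') = 6 - 10 = -4
  B^(n-1-k) = 11^2 mod 251 = 121
  Delta = -4 * 121 mod 251 = 18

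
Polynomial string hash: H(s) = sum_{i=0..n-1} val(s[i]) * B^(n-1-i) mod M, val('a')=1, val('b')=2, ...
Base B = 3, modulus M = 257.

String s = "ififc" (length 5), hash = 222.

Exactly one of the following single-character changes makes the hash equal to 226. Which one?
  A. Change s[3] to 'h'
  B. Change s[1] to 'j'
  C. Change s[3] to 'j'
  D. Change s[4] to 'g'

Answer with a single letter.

Option A: s[3]='f'->'h', delta=(8-6)*3^1 mod 257 = 6, hash=222+6 mod 257 = 228
Option B: s[1]='f'->'j', delta=(10-6)*3^3 mod 257 = 108, hash=222+108 mod 257 = 73
Option C: s[3]='f'->'j', delta=(10-6)*3^1 mod 257 = 12, hash=222+12 mod 257 = 234
Option D: s[4]='c'->'g', delta=(7-3)*3^0 mod 257 = 4, hash=222+4 mod 257 = 226 <-- target

Answer: D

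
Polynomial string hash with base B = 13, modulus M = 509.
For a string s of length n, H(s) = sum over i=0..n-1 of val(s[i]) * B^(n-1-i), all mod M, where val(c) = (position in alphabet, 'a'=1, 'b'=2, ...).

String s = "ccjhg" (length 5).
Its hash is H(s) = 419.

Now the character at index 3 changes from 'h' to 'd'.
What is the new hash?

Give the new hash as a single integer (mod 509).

Answer: 367

Derivation:
val('h') = 8, val('d') = 4
Position k = 3, exponent = n-1-k = 1
B^1 mod M = 13^1 mod 509 = 13
Delta = (4 - 8) * 13 mod 509 = 457
New hash = (419 + 457) mod 509 = 367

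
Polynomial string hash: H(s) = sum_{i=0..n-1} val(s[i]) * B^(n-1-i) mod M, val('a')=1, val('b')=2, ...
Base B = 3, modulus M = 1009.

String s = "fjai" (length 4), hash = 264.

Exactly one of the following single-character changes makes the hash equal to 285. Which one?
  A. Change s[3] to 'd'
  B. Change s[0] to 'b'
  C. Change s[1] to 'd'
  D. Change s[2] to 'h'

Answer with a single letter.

Answer: D

Derivation:
Option A: s[3]='i'->'d', delta=(4-9)*3^0 mod 1009 = 1004, hash=264+1004 mod 1009 = 259
Option B: s[0]='f'->'b', delta=(2-6)*3^3 mod 1009 = 901, hash=264+901 mod 1009 = 156
Option C: s[1]='j'->'d', delta=(4-10)*3^2 mod 1009 = 955, hash=264+955 mod 1009 = 210
Option D: s[2]='a'->'h', delta=(8-1)*3^1 mod 1009 = 21, hash=264+21 mod 1009 = 285 <-- target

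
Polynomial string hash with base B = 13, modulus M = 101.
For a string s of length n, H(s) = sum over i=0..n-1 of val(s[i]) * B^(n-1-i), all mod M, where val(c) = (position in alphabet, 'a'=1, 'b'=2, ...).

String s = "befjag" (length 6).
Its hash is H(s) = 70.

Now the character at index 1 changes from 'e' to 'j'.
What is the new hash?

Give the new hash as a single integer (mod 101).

val('e') = 5, val('j') = 10
Position k = 1, exponent = n-1-k = 4
B^4 mod M = 13^4 mod 101 = 79
Delta = (10 - 5) * 79 mod 101 = 92
New hash = (70 + 92) mod 101 = 61

Answer: 61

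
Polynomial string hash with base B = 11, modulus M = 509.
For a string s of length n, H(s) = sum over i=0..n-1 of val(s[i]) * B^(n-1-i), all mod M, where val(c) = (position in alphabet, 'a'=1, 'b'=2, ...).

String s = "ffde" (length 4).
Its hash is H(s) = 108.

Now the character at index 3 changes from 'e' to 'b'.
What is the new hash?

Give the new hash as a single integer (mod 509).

val('e') = 5, val('b') = 2
Position k = 3, exponent = n-1-k = 0
B^0 mod M = 11^0 mod 509 = 1
Delta = (2 - 5) * 1 mod 509 = 506
New hash = (108 + 506) mod 509 = 105

Answer: 105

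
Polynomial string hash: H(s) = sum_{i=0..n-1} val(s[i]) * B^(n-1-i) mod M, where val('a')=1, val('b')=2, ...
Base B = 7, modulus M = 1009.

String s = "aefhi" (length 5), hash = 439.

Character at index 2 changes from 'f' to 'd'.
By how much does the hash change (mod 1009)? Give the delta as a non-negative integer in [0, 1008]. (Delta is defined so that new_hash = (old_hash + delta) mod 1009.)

Answer: 911

Derivation:
Delta formula: (val(new) - val(old)) * B^(n-1-k) mod M
  val('d') - val('f') = 4 - 6 = -2
  B^(n-1-k) = 7^2 mod 1009 = 49
  Delta = -2 * 49 mod 1009 = 911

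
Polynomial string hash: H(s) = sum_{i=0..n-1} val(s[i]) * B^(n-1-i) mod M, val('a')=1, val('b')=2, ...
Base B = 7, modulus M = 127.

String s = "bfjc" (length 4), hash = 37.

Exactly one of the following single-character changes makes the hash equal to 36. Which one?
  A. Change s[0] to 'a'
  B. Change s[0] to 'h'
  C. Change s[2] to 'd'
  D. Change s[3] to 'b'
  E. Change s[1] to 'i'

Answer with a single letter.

Answer: D

Derivation:
Option A: s[0]='b'->'a', delta=(1-2)*7^3 mod 127 = 38, hash=37+38 mod 127 = 75
Option B: s[0]='b'->'h', delta=(8-2)*7^3 mod 127 = 26, hash=37+26 mod 127 = 63
Option C: s[2]='j'->'d', delta=(4-10)*7^1 mod 127 = 85, hash=37+85 mod 127 = 122
Option D: s[3]='c'->'b', delta=(2-3)*7^0 mod 127 = 126, hash=37+126 mod 127 = 36 <-- target
Option E: s[1]='f'->'i', delta=(9-6)*7^2 mod 127 = 20, hash=37+20 mod 127 = 57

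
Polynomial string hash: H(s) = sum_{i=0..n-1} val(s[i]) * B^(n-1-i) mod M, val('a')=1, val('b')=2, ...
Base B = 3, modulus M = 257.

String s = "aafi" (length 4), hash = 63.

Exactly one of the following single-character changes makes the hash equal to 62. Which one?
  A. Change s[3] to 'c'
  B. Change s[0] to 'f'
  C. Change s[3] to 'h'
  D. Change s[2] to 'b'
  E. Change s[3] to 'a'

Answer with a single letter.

Answer: C

Derivation:
Option A: s[3]='i'->'c', delta=(3-9)*3^0 mod 257 = 251, hash=63+251 mod 257 = 57
Option B: s[0]='a'->'f', delta=(6-1)*3^3 mod 257 = 135, hash=63+135 mod 257 = 198
Option C: s[3]='i'->'h', delta=(8-9)*3^0 mod 257 = 256, hash=63+256 mod 257 = 62 <-- target
Option D: s[2]='f'->'b', delta=(2-6)*3^1 mod 257 = 245, hash=63+245 mod 257 = 51
Option E: s[3]='i'->'a', delta=(1-9)*3^0 mod 257 = 249, hash=63+249 mod 257 = 55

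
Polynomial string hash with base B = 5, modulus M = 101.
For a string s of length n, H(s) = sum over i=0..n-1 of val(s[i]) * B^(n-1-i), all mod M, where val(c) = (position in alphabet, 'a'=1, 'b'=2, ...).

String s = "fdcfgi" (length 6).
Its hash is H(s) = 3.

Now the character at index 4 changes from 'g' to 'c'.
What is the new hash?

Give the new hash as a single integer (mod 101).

Answer: 84

Derivation:
val('g') = 7, val('c') = 3
Position k = 4, exponent = n-1-k = 1
B^1 mod M = 5^1 mod 101 = 5
Delta = (3 - 7) * 5 mod 101 = 81
New hash = (3 + 81) mod 101 = 84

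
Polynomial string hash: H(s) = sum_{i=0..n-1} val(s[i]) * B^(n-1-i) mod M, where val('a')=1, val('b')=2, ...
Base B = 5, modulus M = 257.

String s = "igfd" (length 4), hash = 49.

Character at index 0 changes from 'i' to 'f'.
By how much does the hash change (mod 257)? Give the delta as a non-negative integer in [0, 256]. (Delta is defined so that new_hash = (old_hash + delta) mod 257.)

Answer: 139

Derivation:
Delta formula: (val(new) - val(old)) * B^(n-1-k) mod M
  val('f') - val('i') = 6 - 9 = -3
  B^(n-1-k) = 5^3 mod 257 = 125
  Delta = -3 * 125 mod 257 = 139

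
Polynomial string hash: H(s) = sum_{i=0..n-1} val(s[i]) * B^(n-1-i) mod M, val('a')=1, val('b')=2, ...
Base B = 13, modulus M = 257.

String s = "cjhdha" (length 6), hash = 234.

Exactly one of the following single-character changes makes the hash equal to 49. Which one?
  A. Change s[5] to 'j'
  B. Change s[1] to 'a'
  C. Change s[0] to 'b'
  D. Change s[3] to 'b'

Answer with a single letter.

Option A: s[5]='a'->'j', delta=(10-1)*13^0 mod 257 = 9, hash=234+9 mod 257 = 243
Option B: s[1]='j'->'a', delta=(1-10)*13^4 mod 257 = 208, hash=234+208 mod 257 = 185
Option C: s[0]='c'->'b', delta=(2-3)*13^5 mod 257 = 72, hash=234+72 mod 257 = 49 <-- target
Option D: s[3]='d'->'b', delta=(2-4)*13^2 mod 257 = 176, hash=234+176 mod 257 = 153

Answer: C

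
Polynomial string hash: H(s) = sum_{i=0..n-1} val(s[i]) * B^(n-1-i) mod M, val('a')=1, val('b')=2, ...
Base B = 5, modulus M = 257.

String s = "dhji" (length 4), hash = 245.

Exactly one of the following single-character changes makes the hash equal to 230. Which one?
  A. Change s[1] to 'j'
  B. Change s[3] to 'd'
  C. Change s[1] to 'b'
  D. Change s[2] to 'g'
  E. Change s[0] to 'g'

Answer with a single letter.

Answer: D

Derivation:
Option A: s[1]='h'->'j', delta=(10-8)*5^2 mod 257 = 50, hash=245+50 mod 257 = 38
Option B: s[3]='i'->'d', delta=(4-9)*5^0 mod 257 = 252, hash=245+252 mod 257 = 240
Option C: s[1]='h'->'b', delta=(2-8)*5^2 mod 257 = 107, hash=245+107 mod 257 = 95
Option D: s[2]='j'->'g', delta=(7-10)*5^1 mod 257 = 242, hash=245+242 mod 257 = 230 <-- target
Option E: s[0]='d'->'g', delta=(7-4)*5^3 mod 257 = 118, hash=245+118 mod 257 = 106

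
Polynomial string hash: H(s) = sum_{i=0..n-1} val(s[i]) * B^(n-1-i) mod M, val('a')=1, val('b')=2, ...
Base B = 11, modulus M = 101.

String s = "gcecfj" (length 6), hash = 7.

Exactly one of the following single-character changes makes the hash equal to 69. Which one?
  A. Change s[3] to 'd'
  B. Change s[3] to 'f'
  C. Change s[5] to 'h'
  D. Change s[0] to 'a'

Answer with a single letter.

Answer: D

Derivation:
Option A: s[3]='c'->'d', delta=(4-3)*11^2 mod 101 = 20, hash=7+20 mod 101 = 27
Option B: s[3]='c'->'f', delta=(6-3)*11^2 mod 101 = 60, hash=7+60 mod 101 = 67
Option C: s[5]='j'->'h', delta=(8-10)*11^0 mod 101 = 99, hash=7+99 mod 101 = 5
Option D: s[0]='g'->'a', delta=(1-7)*11^5 mod 101 = 62, hash=7+62 mod 101 = 69 <-- target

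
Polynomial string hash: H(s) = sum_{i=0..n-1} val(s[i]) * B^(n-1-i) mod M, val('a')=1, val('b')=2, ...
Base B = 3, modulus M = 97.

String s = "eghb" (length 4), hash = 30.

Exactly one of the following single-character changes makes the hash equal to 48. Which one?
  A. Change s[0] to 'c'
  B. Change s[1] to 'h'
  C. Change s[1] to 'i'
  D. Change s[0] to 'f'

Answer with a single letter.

Answer: C

Derivation:
Option A: s[0]='e'->'c', delta=(3-5)*3^3 mod 97 = 43, hash=30+43 mod 97 = 73
Option B: s[1]='g'->'h', delta=(8-7)*3^2 mod 97 = 9, hash=30+9 mod 97 = 39
Option C: s[1]='g'->'i', delta=(9-7)*3^2 mod 97 = 18, hash=30+18 mod 97 = 48 <-- target
Option D: s[0]='e'->'f', delta=(6-5)*3^3 mod 97 = 27, hash=30+27 mod 97 = 57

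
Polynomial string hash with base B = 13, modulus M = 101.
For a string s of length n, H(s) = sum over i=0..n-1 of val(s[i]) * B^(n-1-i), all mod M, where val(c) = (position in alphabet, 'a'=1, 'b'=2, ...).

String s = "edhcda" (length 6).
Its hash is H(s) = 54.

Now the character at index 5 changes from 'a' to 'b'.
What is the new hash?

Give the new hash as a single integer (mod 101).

val('a') = 1, val('b') = 2
Position k = 5, exponent = n-1-k = 0
B^0 mod M = 13^0 mod 101 = 1
Delta = (2 - 1) * 1 mod 101 = 1
New hash = (54 + 1) mod 101 = 55

Answer: 55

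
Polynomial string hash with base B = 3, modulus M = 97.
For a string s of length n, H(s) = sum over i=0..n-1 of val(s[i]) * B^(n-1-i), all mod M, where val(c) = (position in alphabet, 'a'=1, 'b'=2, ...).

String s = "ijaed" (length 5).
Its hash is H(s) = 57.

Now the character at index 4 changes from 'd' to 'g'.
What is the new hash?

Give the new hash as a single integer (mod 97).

Answer: 60

Derivation:
val('d') = 4, val('g') = 7
Position k = 4, exponent = n-1-k = 0
B^0 mod M = 3^0 mod 97 = 1
Delta = (7 - 4) * 1 mod 97 = 3
New hash = (57 + 3) mod 97 = 60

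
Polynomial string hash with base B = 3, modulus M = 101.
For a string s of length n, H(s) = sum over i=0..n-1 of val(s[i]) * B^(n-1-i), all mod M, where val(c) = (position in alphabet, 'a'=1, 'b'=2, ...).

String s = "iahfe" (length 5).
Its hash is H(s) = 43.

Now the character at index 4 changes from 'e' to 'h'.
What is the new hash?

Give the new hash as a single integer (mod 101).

val('e') = 5, val('h') = 8
Position k = 4, exponent = n-1-k = 0
B^0 mod M = 3^0 mod 101 = 1
Delta = (8 - 5) * 1 mod 101 = 3
New hash = (43 + 3) mod 101 = 46

Answer: 46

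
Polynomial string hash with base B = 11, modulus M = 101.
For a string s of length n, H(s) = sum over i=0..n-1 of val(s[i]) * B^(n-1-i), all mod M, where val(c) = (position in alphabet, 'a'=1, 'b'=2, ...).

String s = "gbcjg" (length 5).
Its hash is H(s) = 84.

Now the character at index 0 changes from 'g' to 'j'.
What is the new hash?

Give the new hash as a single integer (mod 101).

Answer: 72

Derivation:
val('g') = 7, val('j') = 10
Position k = 0, exponent = n-1-k = 4
B^4 mod M = 11^4 mod 101 = 97
Delta = (10 - 7) * 97 mod 101 = 89
New hash = (84 + 89) mod 101 = 72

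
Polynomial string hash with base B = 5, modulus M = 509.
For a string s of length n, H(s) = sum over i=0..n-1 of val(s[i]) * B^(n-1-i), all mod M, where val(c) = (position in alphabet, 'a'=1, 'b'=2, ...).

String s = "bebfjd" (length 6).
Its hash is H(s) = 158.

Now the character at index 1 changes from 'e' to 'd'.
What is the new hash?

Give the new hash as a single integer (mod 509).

Answer: 42

Derivation:
val('e') = 5, val('d') = 4
Position k = 1, exponent = n-1-k = 4
B^4 mod M = 5^4 mod 509 = 116
Delta = (4 - 5) * 116 mod 509 = 393
New hash = (158 + 393) mod 509 = 42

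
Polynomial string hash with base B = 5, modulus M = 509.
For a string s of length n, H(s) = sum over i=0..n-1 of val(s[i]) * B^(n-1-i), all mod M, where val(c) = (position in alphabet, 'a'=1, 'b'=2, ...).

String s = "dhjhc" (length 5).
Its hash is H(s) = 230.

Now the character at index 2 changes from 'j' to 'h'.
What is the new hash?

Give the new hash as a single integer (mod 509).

Answer: 180

Derivation:
val('j') = 10, val('h') = 8
Position k = 2, exponent = n-1-k = 2
B^2 mod M = 5^2 mod 509 = 25
Delta = (8 - 10) * 25 mod 509 = 459
New hash = (230 + 459) mod 509 = 180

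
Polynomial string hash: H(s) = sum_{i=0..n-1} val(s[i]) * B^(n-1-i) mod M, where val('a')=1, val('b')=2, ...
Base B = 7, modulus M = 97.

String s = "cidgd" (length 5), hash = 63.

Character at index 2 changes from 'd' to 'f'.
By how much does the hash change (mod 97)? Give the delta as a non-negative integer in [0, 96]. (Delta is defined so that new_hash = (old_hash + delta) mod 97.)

Answer: 1

Derivation:
Delta formula: (val(new) - val(old)) * B^(n-1-k) mod M
  val('f') - val('d') = 6 - 4 = 2
  B^(n-1-k) = 7^2 mod 97 = 49
  Delta = 2 * 49 mod 97 = 1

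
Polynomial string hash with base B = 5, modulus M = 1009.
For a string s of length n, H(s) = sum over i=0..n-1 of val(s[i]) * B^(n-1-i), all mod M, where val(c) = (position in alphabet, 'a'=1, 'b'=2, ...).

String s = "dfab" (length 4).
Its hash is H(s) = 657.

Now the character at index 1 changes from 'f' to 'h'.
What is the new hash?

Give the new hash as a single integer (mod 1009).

Answer: 707

Derivation:
val('f') = 6, val('h') = 8
Position k = 1, exponent = n-1-k = 2
B^2 mod M = 5^2 mod 1009 = 25
Delta = (8 - 6) * 25 mod 1009 = 50
New hash = (657 + 50) mod 1009 = 707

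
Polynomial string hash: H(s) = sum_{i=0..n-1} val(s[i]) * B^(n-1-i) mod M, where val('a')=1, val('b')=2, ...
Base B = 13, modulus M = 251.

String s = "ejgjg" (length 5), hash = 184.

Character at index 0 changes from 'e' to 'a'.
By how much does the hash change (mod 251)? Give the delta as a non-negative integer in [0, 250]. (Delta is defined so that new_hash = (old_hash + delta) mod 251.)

Answer: 212

Derivation:
Delta formula: (val(new) - val(old)) * B^(n-1-k) mod M
  val('a') - val('e') = 1 - 5 = -4
  B^(n-1-k) = 13^4 mod 251 = 198
  Delta = -4 * 198 mod 251 = 212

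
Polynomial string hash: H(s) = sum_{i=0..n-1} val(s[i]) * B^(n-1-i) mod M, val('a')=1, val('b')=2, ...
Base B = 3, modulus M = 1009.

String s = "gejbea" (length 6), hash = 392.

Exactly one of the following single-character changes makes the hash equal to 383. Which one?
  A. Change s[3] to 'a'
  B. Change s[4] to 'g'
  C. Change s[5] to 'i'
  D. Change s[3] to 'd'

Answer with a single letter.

Answer: A

Derivation:
Option A: s[3]='b'->'a', delta=(1-2)*3^2 mod 1009 = 1000, hash=392+1000 mod 1009 = 383 <-- target
Option B: s[4]='e'->'g', delta=(7-5)*3^1 mod 1009 = 6, hash=392+6 mod 1009 = 398
Option C: s[5]='a'->'i', delta=(9-1)*3^0 mod 1009 = 8, hash=392+8 mod 1009 = 400
Option D: s[3]='b'->'d', delta=(4-2)*3^2 mod 1009 = 18, hash=392+18 mod 1009 = 410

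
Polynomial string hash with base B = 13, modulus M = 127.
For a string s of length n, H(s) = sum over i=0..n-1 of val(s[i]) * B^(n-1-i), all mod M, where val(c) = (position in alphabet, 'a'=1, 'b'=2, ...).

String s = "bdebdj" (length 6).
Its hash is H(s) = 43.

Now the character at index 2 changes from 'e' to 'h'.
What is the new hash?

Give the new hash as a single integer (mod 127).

Answer: 30

Derivation:
val('e') = 5, val('h') = 8
Position k = 2, exponent = n-1-k = 3
B^3 mod M = 13^3 mod 127 = 38
Delta = (8 - 5) * 38 mod 127 = 114
New hash = (43 + 114) mod 127 = 30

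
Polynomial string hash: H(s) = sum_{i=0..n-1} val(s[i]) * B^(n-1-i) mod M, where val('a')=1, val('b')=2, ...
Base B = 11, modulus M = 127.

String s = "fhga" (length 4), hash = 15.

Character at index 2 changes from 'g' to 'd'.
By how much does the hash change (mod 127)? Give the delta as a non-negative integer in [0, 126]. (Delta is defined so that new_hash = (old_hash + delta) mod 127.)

Delta formula: (val(new) - val(old)) * B^(n-1-k) mod M
  val('d') - val('g') = 4 - 7 = -3
  B^(n-1-k) = 11^1 mod 127 = 11
  Delta = -3 * 11 mod 127 = 94

Answer: 94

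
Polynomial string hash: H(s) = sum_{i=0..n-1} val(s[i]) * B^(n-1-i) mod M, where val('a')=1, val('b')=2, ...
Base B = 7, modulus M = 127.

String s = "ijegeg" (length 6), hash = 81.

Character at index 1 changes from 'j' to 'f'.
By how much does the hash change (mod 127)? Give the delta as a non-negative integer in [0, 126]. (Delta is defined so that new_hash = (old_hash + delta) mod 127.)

Answer: 48

Derivation:
Delta formula: (val(new) - val(old)) * B^(n-1-k) mod M
  val('f') - val('j') = 6 - 10 = -4
  B^(n-1-k) = 7^4 mod 127 = 115
  Delta = -4 * 115 mod 127 = 48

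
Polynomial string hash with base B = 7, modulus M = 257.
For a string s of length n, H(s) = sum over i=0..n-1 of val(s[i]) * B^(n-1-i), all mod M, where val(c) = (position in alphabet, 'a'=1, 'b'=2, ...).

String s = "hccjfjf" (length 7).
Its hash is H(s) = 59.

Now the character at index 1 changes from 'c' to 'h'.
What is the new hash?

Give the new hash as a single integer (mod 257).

val('c') = 3, val('h') = 8
Position k = 1, exponent = n-1-k = 5
B^5 mod M = 7^5 mod 257 = 102
Delta = (8 - 3) * 102 mod 257 = 253
New hash = (59 + 253) mod 257 = 55

Answer: 55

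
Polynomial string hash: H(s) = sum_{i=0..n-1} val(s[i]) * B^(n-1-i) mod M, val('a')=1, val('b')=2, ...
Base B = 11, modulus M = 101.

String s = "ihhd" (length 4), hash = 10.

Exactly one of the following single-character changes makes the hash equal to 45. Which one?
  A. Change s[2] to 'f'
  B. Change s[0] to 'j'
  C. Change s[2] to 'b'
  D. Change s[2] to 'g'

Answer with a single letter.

Option A: s[2]='h'->'f', delta=(6-8)*11^1 mod 101 = 79, hash=10+79 mod 101 = 89
Option B: s[0]='i'->'j', delta=(10-9)*11^3 mod 101 = 18, hash=10+18 mod 101 = 28
Option C: s[2]='h'->'b', delta=(2-8)*11^1 mod 101 = 35, hash=10+35 mod 101 = 45 <-- target
Option D: s[2]='h'->'g', delta=(7-8)*11^1 mod 101 = 90, hash=10+90 mod 101 = 100

Answer: C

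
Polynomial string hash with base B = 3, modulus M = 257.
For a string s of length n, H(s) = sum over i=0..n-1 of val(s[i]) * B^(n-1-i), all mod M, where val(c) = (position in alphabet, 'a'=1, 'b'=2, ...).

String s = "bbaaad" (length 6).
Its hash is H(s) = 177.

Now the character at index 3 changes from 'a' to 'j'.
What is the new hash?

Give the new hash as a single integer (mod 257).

Answer: 1

Derivation:
val('a') = 1, val('j') = 10
Position k = 3, exponent = n-1-k = 2
B^2 mod M = 3^2 mod 257 = 9
Delta = (10 - 1) * 9 mod 257 = 81
New hash = (177 + 81) mod 257 = 1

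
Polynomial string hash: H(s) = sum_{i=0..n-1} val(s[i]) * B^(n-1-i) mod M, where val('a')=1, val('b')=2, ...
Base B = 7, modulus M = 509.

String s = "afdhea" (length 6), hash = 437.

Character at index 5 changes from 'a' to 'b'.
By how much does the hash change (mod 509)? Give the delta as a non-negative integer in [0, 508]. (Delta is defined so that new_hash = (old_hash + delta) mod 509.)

Delta formula: (val(new) - val(old)) * B^(n-1-k) mod M
  val('b') - val('a') = 2 - 1 = 1
  B^(n-1-k) = 7^0 mod 509 = 1
  Delta = 1 * 1 mod 509 = 1

Answer: 1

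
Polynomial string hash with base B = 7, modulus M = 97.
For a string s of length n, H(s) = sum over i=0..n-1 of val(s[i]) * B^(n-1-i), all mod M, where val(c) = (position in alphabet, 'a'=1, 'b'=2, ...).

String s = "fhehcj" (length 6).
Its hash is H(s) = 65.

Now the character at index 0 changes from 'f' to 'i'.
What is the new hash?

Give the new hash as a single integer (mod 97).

val('f') = 6, val('i') = 9
Position k = 0, exponent = n-1-k = 5
B^5 mod M = 7^5 mod 97 = 26
Delta = (9 - 6) * 26 mod 97 = 78
New hash = (65 + 78) mod 97 = 46

Answer: 46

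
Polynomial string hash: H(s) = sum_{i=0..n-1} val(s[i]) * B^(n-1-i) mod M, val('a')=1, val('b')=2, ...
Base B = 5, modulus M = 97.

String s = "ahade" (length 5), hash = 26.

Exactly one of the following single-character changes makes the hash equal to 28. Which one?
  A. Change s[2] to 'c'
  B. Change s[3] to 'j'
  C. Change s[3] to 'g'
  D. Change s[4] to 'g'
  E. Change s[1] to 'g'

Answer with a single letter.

Option A: s[2]='a'->'c', delta=(3-1)*5^2 mod 97 = 50, hash=26+50 mod 97 = 76
Option B: s[3]='d'->'j', delta=(10-4)*5^1 mod 97 = 30, hash=26+30 mod 97 = 56
Option C: s[3]='d'->'g', delta=(7-4)*5^1 mod 97 = 15, hash=26+15 mod 97 = 41
Option D: s[4]='e'->'g', delta=(7-5)*5^0 mod 97 = 2, hash=26+2 mod 97 = 28 <-- target
Option E: s[1]='h'->'g', delta=(7-8)*5^3 mod 97 = 69, hash=26+69 mod 97 = 95

Answer: D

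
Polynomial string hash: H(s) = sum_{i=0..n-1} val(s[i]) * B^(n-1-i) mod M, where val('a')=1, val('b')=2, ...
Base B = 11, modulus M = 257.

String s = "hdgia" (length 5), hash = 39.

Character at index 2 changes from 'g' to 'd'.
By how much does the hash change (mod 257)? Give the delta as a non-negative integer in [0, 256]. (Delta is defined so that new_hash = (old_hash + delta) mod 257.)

Answer: 151

Derivation:
Delta formula: (val(new) - val(old)) * B^(n-1-k) mod M
  val('d') - val('g') = 4 - 7 = -3
  B^(n-1-k) = 11^2 mod 257 = 121
  Delta = -3 * 121 mod 257 = 151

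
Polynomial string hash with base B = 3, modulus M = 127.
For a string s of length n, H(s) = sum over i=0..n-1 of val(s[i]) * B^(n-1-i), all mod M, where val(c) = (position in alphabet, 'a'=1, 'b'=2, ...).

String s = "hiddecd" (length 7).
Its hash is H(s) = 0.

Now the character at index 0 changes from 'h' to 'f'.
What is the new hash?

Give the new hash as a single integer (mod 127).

Answer: 66

Derivation:
val('h') = 8, val('f') = 6
Position k = 0, exponent = n-1-k = 6
B^6 mod M = 3^6 mod 127 = 94
Delta = (6 - 8) * 94 mod 127 = 66
New hash = (0 + 66) mod 127 = 66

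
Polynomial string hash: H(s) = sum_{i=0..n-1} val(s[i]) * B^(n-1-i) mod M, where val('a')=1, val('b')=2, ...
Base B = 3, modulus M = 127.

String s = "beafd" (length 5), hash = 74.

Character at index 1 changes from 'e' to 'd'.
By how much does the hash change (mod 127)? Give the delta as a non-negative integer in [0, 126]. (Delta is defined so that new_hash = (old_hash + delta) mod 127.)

Answer: 100

Derivation:
Delta formula: (val(new) - val(old)) * B^(n-1-k) mod M
  val('d') - val('e') = 4 - 5 = -1
  B^(n-1-k) = 3^3 mod 127 = 27
  Delta = -1 * 27 mod 127 = 100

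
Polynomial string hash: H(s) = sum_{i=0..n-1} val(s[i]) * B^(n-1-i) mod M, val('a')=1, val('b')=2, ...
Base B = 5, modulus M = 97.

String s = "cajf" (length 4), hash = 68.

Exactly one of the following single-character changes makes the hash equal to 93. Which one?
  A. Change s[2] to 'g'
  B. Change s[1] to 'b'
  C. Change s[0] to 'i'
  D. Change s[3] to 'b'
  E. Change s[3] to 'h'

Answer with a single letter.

Option A: s[2]='j'->'g', delta=(7-10)*5^1 mod 97 = 82, hash=68+82 mod 97 = 53
Option B: s[1]='a'->'b', delta=(2-1)*5^2 mod 97 = 25, hash=68+25 mod 97 = 93 <-- target
Option C: s[0]='c'->'i', delta=(9-3)*5^3 mod 97 = 71, hash=68+71 mod 97 = 42
Option D: s[3]='f'->'b', delta=(2-6)*5^0 mod 97 = 93, hash=68+93 mod 97 = 64
Option E: s[3]='f'->'h', delta=(8-6)*5^0 mod 97 = 2, hash=68+2 mod 97 = 70

Answer: B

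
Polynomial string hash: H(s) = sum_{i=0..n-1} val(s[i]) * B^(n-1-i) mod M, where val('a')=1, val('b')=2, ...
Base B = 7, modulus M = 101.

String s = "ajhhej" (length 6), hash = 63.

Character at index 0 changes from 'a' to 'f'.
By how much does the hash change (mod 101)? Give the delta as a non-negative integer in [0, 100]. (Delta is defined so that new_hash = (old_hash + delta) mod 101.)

Delta formula: (val(new) - val(old)) * B^(n-1-k) mod M
  val('f') - val('a') = 6 - 1 = 5
  B^(n-1-k) = 7^5 mod 101 = 41
  Delta = 5 * 41 mod 101 = 3

Answer: 3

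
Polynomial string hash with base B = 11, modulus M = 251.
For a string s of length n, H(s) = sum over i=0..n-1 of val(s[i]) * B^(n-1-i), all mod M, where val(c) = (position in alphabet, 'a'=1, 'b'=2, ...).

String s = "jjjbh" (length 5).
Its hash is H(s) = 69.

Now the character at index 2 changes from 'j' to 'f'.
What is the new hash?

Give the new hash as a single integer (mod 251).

Answer: 87

Derivation:
val('j') = 10, val('f') = 6
Position k = 2, exponent = n-1-k = 2
B^2 mod M = 11^2 mod 251 = 121
Delta = (6 - 10) * 121 mod 251 = 18
New hash = (69 + 18) mod 251 = 87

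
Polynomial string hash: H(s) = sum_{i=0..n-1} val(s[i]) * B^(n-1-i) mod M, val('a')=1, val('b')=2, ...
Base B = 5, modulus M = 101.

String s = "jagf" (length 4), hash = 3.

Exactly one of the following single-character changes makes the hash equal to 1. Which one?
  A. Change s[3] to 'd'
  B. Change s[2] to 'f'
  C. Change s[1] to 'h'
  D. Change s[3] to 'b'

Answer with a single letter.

Answer: A

Derivation:
Option A: s[3]='f'->'d', delta=(4-6)*5^0 mod 101 = 99, hash=3+99 mod 101 = 1 <-- target
Option B: s[2]='g'->'f', delta=(6-7)*5^1 mod 101 = 96, hash=3+96 mod 101 = 99
Option C: s[1]='a'->'h', delta=(8-1)*5^2 mod 101 = 74, hash=3+74 mod 101 = 77
Option D: s[3]='f'->'b', delta=(2-6)*5^0 mod 101 = 97, hash=3+97 mod 101 = 100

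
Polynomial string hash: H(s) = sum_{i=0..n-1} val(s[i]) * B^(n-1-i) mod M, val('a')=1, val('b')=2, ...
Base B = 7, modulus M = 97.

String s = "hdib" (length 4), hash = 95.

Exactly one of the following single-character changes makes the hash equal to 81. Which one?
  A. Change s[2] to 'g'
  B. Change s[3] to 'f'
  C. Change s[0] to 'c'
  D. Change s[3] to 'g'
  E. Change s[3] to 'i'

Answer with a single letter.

Option A: s[2]='i'->'g', delta=(7-9)*7^1 mod 97 = 83, hash=95+83 mod 97 = 81 <-- target
Option B: s[3]='b'->'f', delta=(6-2)*7^0 mod 97 = 4, hash=95+4 mod 97 = 2
Option C: s[0]='h'->'c', delta=(3-8)*7^3 mod 97 = 31, hash=95+31 mod 97 = 29
Option D: s[3]='b'->'g', delta=(7-2)*7^0 mod 97 = 5, hash=95+5 mod 97 = 3
Option E: s[3]='b'->'i', delta=(9-2)*7^0 mod 97 = 7, hash=95+7 mod 97 = 5

Answer: A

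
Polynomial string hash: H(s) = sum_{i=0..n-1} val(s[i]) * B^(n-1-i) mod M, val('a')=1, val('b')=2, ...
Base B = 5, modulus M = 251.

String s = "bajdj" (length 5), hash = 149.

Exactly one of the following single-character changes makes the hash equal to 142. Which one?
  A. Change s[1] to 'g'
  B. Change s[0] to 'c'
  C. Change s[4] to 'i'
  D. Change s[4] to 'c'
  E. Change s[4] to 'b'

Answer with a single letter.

Option A: s[1]='a'->'g', delta=(7-1)*5^3 mod 251 = 248, hash=149+248 mod 251 = 146
Option B: s[0]='b'->'c', delta=(3-2)*5^4 mod 251 = 123, hash=149+123 mod 251 = 21
Option C: s[4]='j'->'i', delta=(9-10)*5^0 mod 251 = 250, hash=149+250 mod 251 = 148
Option D: s[4]='j'->'c', delta=(3-10)*5^0 mod 251 = 244, hash=149+244 mod 251 = 142 <-- target
Option E: s[4]='j'->'b', delta=(2-10)*5^0 mod 251 = 243, hash=149+243 mod 251 = 141

Answer: D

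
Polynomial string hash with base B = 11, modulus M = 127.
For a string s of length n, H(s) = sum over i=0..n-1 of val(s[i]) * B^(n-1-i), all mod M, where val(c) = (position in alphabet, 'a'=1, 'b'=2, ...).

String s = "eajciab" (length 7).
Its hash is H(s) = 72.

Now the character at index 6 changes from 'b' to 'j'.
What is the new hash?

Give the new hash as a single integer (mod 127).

val('b') = 2, val('j') = 10
Position k = 6, exponent = n-1-k = 0
B^0 mod M = 11^0 mod 127 = 1
Delta = (10 - 2) * 1 mod 127 = 8
New hash = (72 + 8) mod 127 = 80

Answer: 80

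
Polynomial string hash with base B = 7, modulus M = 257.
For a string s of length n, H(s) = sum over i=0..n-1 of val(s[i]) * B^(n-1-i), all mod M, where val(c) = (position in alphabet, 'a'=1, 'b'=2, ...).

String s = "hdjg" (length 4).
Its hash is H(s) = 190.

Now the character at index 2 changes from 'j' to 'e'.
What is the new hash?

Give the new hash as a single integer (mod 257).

val('j') = 10, val('e') = 5
Position k = 2, exponent = n-1-k = 1
B^1 mod M = 7^1 mod 257 = 7
Delta = (5 - 10) * 7 mod 257 = 222
New hash = (190 + 222) mod 257 = 155

Answer: 155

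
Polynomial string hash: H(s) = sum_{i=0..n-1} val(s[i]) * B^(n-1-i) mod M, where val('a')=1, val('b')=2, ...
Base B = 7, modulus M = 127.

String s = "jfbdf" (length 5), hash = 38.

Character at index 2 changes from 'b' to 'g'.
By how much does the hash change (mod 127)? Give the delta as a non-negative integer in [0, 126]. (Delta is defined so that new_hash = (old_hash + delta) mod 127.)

Delta formula: (val(new) - val(old)) * B^(n-1-k) mod M
  val('g') - val('b') = 7 - 2 = 5
  B^(n-1-k) = 7^2 mod 127 = 49
  Delta = 5 * 49 mod 127 = 118

Answer: 118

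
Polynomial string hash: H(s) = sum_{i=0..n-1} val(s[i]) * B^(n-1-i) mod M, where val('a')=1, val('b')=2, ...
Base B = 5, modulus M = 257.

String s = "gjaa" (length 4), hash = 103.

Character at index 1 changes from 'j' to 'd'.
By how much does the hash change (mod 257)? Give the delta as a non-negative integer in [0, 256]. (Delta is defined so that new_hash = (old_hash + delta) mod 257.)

Delta formula: (val(new) - val(old)) * B^(n-1-k) mod M
  val('d') - val('j') = 4 - 10 = -6
  B^(n-1-k) = 5^2 mod 257 = 25
  Delta = -6 * 25 mod 257 = 107

Answer: 107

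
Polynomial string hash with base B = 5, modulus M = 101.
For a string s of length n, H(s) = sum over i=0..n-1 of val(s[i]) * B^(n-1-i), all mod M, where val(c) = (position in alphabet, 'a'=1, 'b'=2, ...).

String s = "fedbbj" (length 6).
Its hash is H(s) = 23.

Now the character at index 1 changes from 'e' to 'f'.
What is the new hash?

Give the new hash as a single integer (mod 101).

val('e') = 5, val('f') = 6
Position k = 1, exponent = n-1-k = 4
B^4 mod M = 5^4 mod 101 = 19
Delta = (6 - 5) * 19 mod 101 = 19
New hash = (23 + 19) mod 101 = 42

Answer: 42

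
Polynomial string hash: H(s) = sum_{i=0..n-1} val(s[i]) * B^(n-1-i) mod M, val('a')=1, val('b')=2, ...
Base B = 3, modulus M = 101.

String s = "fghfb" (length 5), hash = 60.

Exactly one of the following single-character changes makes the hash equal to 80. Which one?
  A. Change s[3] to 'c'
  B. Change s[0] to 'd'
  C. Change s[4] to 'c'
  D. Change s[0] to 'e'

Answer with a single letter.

Option A: s[3]='f'->'c', delta=(3-6)*3^1 mod 101 = 92, hash=60+92 mod 101 = 51
Option B: s[0]='f'->'d', delta=(4-6)*3^4 mod 101 = 40, hash=60+40 mod 101 = 100
Option C: s[4]='b'->'c', delta=(3-2)*3^0 mod 101 = 1, hash=60+1 mod 101 = 61
Option D: s[0]='f'->'e', delta=(5-6)*3^4 mod 101 = 20, hash=60+20 mod 101 = 80 <-- target

Answer: D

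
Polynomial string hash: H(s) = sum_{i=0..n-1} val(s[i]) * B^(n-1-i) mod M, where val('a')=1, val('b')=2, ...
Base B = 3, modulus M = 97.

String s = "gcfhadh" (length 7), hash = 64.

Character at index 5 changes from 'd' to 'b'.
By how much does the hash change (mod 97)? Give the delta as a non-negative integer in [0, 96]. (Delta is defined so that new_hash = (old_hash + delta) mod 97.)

Delta formula: (val(new) - val(old)) * B^(n-1-k) mod M
  val('b') - val('d') = 2 - 4 = -2
  B^(n-1-k) = 3^1 mod 97 = 3
  Delta = -2 * 3 mod 97 = 91

Answer: 91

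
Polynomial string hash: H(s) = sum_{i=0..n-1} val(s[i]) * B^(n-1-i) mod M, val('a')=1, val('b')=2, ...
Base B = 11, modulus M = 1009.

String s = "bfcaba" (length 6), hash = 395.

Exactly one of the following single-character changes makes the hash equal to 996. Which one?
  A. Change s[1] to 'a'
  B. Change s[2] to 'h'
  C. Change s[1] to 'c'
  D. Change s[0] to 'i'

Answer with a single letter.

Answer: B

Derivation:
Option A: s[1]='f'->'a', delta=(1-6)*11^4 mod 1009 = 452, hash=395+452 mod 1009 = 847
Option B: s[2]='c'->'h', delta=(8-3)*11^3 mod 1009 = 601, hash=395+601 mod 1009 = 996 <-- target
Option C: s[1]='f'->'c', delta=(3-6)*11^4 mod 1009 = 473, hash=395+473 mod 1009 = 868
Option D: s[0]='b'->'i', delta=(9-2)*11^5 mod 1009 = 304, hash=395+304 mod 1009 = 699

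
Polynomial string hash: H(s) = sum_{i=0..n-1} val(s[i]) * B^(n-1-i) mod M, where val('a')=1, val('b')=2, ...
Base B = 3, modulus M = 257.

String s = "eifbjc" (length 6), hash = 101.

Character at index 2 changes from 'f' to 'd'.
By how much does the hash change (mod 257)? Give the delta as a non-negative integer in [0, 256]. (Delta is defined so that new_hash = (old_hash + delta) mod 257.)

Delta formula: (val(new) - val(old)) * B^(n-1-k) mod M
  val('d') - val('f') = 4 - 6 = -2
  B^(n-1-k) = 3^3 mod 257 = 27
  Delta = -2 * 27 mod 257 = 203

Answer: 203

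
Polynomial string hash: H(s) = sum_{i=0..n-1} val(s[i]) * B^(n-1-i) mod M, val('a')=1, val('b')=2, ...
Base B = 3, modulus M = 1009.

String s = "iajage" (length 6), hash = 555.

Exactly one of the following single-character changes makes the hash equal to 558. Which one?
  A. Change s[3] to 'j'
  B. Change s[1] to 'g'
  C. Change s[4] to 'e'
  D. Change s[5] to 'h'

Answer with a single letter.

Answer: D

Derivation:
Option A: s[3]='a'->'j', delta=(10-1)*3^2 mod 1009 = 81, hash=555+81 mod 1009 = 636
Option B: s[1]='a'->'g', delta=(7-1)*3^4 mod 1009 = 486, hash=555+486 mod 1009 = 32
Option C: s[4]='g'->'e', delta=(5-7)*3^1 mod 1009 = 1003, hash=555+1003 mod 1009 = 549
Option D: s[5]='e'->'h', delta=(8-5)*3^0 mod 1009 = 3, hash=555+3 mod 1009 = 558 <-- target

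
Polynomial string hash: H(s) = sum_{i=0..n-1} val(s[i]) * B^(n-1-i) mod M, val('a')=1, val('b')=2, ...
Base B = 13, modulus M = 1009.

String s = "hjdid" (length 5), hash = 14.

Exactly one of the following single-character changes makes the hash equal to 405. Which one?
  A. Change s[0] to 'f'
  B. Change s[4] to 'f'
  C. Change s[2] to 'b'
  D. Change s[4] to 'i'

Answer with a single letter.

Answer: A

Derivation:
Option A: s[0]='h'->'f', delta=(6-8)*13^4 mod 1009 = 391, hash=14+391 mod 1009 = 405 <-- target
Option B: s[4]='d'->'f', delta=(6-4)*13^0 mod 1009 = 2, hash=14+2 mod 1009 = 16
Option C: s[2]='d'->'b', delta=(2-4)*13^2 mod 1009 = 671, hash=14+671 mod 1009 = 685
Option D: s[4]='d'->'i', delta=(9-4)*13^0 mod 1009 = 5, hash=14+5 mod 1009 = 19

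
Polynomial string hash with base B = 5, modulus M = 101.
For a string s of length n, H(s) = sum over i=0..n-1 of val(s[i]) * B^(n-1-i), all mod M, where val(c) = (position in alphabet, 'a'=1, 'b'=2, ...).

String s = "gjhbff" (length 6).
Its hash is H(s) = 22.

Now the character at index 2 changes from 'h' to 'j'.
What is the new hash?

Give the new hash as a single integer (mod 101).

val('h') = 8, val('j') = 10
Position k = 2, exponent = n-1-k = 3
B^3 mod M = 5^3 mod 101 = 24
Delta = (10 - 8) * 24 mod 101 = 48
New hash = (22 + 48) mod 101 = 70

Answer: 70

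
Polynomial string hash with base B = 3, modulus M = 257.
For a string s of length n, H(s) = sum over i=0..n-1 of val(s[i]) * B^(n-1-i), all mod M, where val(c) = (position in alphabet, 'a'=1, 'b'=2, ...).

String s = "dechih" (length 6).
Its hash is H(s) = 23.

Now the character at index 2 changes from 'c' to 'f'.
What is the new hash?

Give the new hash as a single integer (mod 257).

Answer: 104

Derivation:
val('c') = 3, val('f') = 6
Position k = 2, exponent = n-1-k = 3
B^3 mod M = 3^3 mod 257 = 27
Delta = (6 - 3) * 27 mod 257 = 81
New hash = (23 + 81) mod 257 = 104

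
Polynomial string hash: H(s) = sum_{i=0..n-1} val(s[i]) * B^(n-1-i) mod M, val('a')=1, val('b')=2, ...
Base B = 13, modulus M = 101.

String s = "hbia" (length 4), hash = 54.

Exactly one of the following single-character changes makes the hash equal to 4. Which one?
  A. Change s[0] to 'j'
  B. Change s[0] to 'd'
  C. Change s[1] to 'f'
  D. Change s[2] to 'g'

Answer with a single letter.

Option A: s[0]='h'->'j', delta=(10-8)*13^3 mod 101 = 51, hash=54+51 mod 101 = 4 <-- target
Option B: s[0]='h'->'d', delta=(4-8)*13^3 mod 101 = 100, hash=54+100 mod 101 = 53
Option C: s[1]='b'->'f', delta=(6-2)*13^2 mod 101 = 70, hash=54+70 mod 101 = 23
Option D: s[2]='i'->'g', delta=(7-9)*13^1 mod 101 = 75, hash=54+75 mod 101 = 28

Answer: A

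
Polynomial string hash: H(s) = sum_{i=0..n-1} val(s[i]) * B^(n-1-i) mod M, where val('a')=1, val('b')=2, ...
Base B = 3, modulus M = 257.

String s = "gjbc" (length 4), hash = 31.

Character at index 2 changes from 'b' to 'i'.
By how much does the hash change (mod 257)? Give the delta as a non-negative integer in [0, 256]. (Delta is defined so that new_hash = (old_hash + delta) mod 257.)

Delta formula: (val(new) - val(old)) * B^(n-1-k) mod M
  val('i') - val('b') = 9 - 2 = 7
  B^(n-1-k) = 3^1 mod 257 = 3
  Delta = 7 * 3 mod 257 = 21

Answer: 21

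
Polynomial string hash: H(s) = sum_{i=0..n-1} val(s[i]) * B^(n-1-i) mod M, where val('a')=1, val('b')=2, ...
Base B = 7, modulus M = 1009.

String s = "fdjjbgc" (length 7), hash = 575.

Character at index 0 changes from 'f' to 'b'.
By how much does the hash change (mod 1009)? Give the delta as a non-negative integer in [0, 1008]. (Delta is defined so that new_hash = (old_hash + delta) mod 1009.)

Answer: 607

Derivation:
Delta formula: (val(new) - val(old)) * B^(n-1-k) mod M
  val('b') - val('f') = 2 - 6 = -4
  B^(n-1-k) = 7^6 mod 1009 = 605
  Delta = -4 * 605 mod 1009 = 607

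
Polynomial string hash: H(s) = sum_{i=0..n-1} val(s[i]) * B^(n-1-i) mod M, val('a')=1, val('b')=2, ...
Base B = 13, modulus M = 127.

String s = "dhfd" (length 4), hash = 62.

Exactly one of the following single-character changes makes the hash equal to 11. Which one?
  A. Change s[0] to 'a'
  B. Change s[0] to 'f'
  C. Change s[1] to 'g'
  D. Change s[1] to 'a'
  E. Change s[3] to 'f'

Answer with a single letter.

Option A: s[0]='d'->'a', delta=(1-4)*13^3 mod 127 = 13, hash=62+13 mod 127 = 75
Option B: s[0]='d'->'f', delta=(6-4)*13^3 mod 127 = 76, hash=62+76 mod 127 = 11 <-- target
Option C: s[1]='h'->'g', delta=(7-8)*13^2 mod 127 = 85, hash=62+85 mod 127 = 20
Option D: s[1]='h'->'a', delta=(1-8)*13^2 mod 127 = 87, hash=62+87 mod 127 = 22
Option E: s[3]='d'->'f', delta=(6-4)*13^0 mod 127 = 2, hash=62+2 mod 127 = 64

Answer: B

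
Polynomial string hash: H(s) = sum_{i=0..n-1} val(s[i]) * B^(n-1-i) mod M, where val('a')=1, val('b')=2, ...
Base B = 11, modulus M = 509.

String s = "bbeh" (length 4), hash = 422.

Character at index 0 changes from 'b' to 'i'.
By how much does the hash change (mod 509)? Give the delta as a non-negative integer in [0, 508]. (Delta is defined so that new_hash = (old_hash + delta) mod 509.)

Answer: 155

Derivation:
Delta formula: (val(new) - val(old)) * B^(n-1-k) mod M
  val('i') - val('b') = 9 - 2 = 7
  B^(n-1-k) = 11^3 mod 509 = 313
  Delta = 7 * 313 mod 509 = 155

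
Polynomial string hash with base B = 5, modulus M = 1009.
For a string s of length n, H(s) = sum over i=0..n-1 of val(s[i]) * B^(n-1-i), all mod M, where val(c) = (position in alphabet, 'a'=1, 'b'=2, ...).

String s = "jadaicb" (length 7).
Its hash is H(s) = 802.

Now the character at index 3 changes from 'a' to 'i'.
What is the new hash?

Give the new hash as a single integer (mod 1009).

val('a') = 1, val('i') = 9
Position k = 3, exponent = n-1-k = 3
B^3 mod M = 5^3 mod 1009 = 125
Delta = (9 - 1) * 125 mod 1009 = 1000
New hash = (802 + 1000) mod 1009 = 793

Answer: 793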